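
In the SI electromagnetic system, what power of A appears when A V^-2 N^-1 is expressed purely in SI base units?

V = W/A (potential = power per current),
    = kg·m²·s⁻³·A⁻¹.
So V⁻² = kg⁻²·m⁻⁴·s⁶·A².
N = kg·m/s² = kg·m·s⁻² (force = mass × acceleration).
So N⁻¹ = kg⁻¹·m⁻¹·s².
Combining: A·V⁻²·N⁻¹ = A · (kg⁻²·m⁻⁴·s⁶·A²) · (kg⁻¹·m⁻¹·s²) = kg⁻³·m⁻⁵·s⁸·A³.
The exponent of A is 3.

3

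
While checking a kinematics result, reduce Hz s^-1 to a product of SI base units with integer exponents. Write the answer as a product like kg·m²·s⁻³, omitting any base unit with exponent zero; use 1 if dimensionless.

Hz = s⁻¹.
Combining: Hz·s⁻¹ = s⁻¹ · s⁻¹ = s⁻².

s⁻²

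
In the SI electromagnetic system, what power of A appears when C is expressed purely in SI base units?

C = A·s = s·A (charge = current × time).
The exponent of A is 1.

1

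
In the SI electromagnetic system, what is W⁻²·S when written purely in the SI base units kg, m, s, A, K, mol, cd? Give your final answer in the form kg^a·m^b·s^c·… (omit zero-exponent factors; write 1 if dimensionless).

kg⁻³·m⁻⁶·s⁹·A²

W = kg·m²·s⁻³.
So W⁻² = kg⁻²·m⁻⁴·s⁶.
S = kg⁻¹·m⁻²·s³·A².
Combining: W⁻²·S = (kg⁻²·m⁻⁴·s⁶) · (kg⁻¹·m⁻²·s³·A²) = kg⁻³·m⁻⁶·s⁹·A².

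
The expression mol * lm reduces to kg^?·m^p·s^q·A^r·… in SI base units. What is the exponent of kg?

lm = cd·sr = cd (luminous flux; sr is dimensionless).
Combining: mol·lm = mol · cd = mol·cd.
The exponent of kg is 0.

0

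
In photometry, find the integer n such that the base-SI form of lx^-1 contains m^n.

2

lx = m⁻²·cd.
So lx⁻¹ = m²·cd⁻¹.
The exponent of m is 2.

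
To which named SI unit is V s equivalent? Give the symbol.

Wb

V = kg·m²·s⁻³·A⁻¹.
Combining: V·s = (kg·m²·s⁻³·A⁻¹) · s = kg·m²·s⁻²·A⁻¹.
kg·m²·s⁻²·A⁻¹ is the base-SI form of the weber.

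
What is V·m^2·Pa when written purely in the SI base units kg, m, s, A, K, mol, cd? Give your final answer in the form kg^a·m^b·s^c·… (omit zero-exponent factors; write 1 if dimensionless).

kg²·m³·s⁻⁵·A⁻¹

V = W/A (potential = power per current),
    = kg·m²·s⁻³·A⁻¹.
Pa = N/m² (pressure = force per area),
    = kg·m⁻¹·s⁻².
Combining: V·m²·Pa = (kg·m²·s⁻³·A⁻¹) · m² · (kg·m⁻¹·s⁻²) = kg²·m³·s⁻⁵·A⁻¹.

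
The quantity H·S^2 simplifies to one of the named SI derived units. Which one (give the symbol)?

F

H = kg·m²·s⁻²·A⁻².
S = kg⁻¹·m⁻²·s³·A².
So S² = kg⁻²·m⁻⁴·s⁶·A⁴.
Combining: H·S² = (kg·m²·s⁻²·A⁻²) · (kg⁻²·m⁻⁴·s⁶·A⁴) = kg⁻¹·m⁻²·s⁴·A².
kg⁻¹·m⁻²·s⁴·A² is the base-SI form of the farad.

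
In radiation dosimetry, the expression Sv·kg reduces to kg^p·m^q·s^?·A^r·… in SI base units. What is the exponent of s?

Sv = m²·s⁻².
Combining: Sv·kg = (m²·s⁻²) · kg = kg·m²·s⁻².
The exponent of s is -2.

-2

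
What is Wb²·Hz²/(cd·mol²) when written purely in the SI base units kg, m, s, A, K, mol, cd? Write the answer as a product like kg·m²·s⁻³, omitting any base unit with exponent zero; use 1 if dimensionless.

kg²·m⁴·s⁻⁶·A⁻²·mol⁻²·cd⁻¹

Wb = V·s (flux: a volt is a weber per second),
    = kg·m²·s⁻²·A⁻¹.
So Wb² = kg²·m⁴·s⁻⁴·A⁻².
Hz = 1/s = s⁻¹ (frequency is cycles per second).
So Hz² = s⁻².
Combining: Wb²·cd⁻¹·mol⁻²·Hz² = (kg²·m⁴·s⁻⁴·A⁻²) · cd⁻¹ · mol⁻² · s⁻² = kg²·m⁴·s⁻⁶·A⁻²·mol⁻²·cd⁻¹.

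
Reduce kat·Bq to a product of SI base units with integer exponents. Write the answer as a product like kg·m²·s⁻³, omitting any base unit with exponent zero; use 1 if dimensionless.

kat = mol/s = s⁻¹·mol (catalytic activity).
Bq = 1/s = s⁻¹ (activity is decays per second).
Combining: kat·Bq = (s⁻¹·mol) · s⁻¹ = s⁻²·mol.

s⁻²·mol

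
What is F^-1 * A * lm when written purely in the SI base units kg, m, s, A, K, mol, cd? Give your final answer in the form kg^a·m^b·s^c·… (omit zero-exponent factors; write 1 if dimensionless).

F = kg⁻¹·m⁻²·s⁴·A².
So F⁻¹ = kg·m²·s⁻⁴·A⁻².
lm = cd.
Combining: F⁻¹·A·lm = (kg·m²·s⁻⁴·A⁻²) · A · cd = kg·m²·s⁻⁴·A⁻¹·cd.

kg·m²·s⁻⁴·A⁻¹·cd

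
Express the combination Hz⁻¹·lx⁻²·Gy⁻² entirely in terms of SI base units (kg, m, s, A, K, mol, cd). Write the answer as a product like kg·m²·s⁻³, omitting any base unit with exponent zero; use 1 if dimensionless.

Hz = 1/s = s⁻¹ (frequency is cycles per second).
So Hz⁻¹ = s.
lx = lm/m² (illuminance = luminous flux per area),
    = m⁻²·cd.
So lx⁻² = m⁴·cd⁻².
Gy = J/kg (absorbed dose = energy per mass),
    = m²·s⁻².
So Gy⁻² = m⁻⁴·s⁴.
Combining: Hz⁻¹·lx⁻²·Gy⁻² = s · (m⁴·cd⁻²) · (m⁻⁴·s⁴) = s⁵·cd⁻².

s⁵·cd⁻²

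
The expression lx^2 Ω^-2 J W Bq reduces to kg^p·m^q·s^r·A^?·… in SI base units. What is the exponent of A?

lx = m⁻²·cd.
So lx² = m⁻⁴·cd².
Ω = kg·m²·s⁻³·A⁻².
So Ω⁻² = kg⁻²·m⁻⁴·s⁶·A⁴.
J = kg·m²·s⁻².
W = kg·m²·s⁻³.
Bq = s⁻¹.
Combining: lx²·Ω⁻²·J·W·Bq = (m⁻⁴·cd²) · (kg⁻²·m⁻⁴·s⁶·A⁴) · (kg·m²·s⁻²) · (kg·m²·s⁻³) · s⁻¹ = m⁻⁴·A⁴·cd².
The exponent of A is 4.

4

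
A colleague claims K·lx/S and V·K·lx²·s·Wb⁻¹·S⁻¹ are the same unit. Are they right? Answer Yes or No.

Left side:
  S = 1/Ω (conductance is reciprocal resistance),
      = kg⁻¹·m⁻²·s³·A².
  So S⁻¹ = kg·m²·s⁻³·A⁻².
  lx = lm/m² (illuminance = luminous flux per area),
      = m⁻²·cd.
  Combining: K·S⁻¹·lx = K · (kg·m²·s⁻³·A⁻²) · (m⁻²·cd) = kg·s⁻³·A⁻²·K·cd.
Right side:
  V = W/A (potential = power per current),
      = kg·m²·s⁻³·A⁻¹.
  lx = lm/m² (illuminance = luminous flux per area),
      = m⁻²·cd.
  So lx² = m⁻⁴·cd².
  Wb = V·s (flux: a volt is a weber per second),
      = kg·m²·s⁻²·A⁻¹.
  So Wb⁻¹ = kg⁻¹·m⁻²·s²·A.
  S = 1/Ω (conductance is reciprocal resistance),
      = kg⁻¹·m⁻²·s³·A².
  So S⁻¹ = kg·m²·s⁻³·A⁻².
  Combining: V·K·lx²·s·Wb⁻¹·S⁻¹ = (kg·m²·s⁻³·A⁻¹) · K · (m⁻⁴·cd²) · s · (kg⁻¹·m⁻²·s²·A) · (kg·m²·s⁻³·A⁻²) = kg·m⁻²·s⁻³·A⁻²·K·cd².
Left is kg·s⁻³·A⁻²·K·cd; right is kg·m⁻²·s⁻³·A⁻²·K·cd² — different.

No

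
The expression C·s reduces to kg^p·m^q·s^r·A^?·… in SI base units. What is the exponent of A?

C = A·s = s·A (charge = current × time).
Combining: C·s = (s·A) · s = s²·A.
The exponent of A is 1.

1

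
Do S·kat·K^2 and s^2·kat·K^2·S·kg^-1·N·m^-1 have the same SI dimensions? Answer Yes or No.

Left side:
  S = kg⁻¹·m⁻²·s³·A².
  kat = s⁻¹·mol.
  Combining: S·kat·K² = (kg⁻¹·m⁻²·s³·A²) · (s⁻¹·mol) · K² = kg⁻¹·m⁻²·s²·A²·K²·mol.
Right side:
  kat = mol/s = s⁻¹·mol (catalytic activity).
  S = 1/Ω (conductance is reciprocal resistance),
      = kg⁻¹·m⁻²·s³·A².
  N = kg·m/s² = kg·m·s⁻² (force = mass × acceleration).
  Combining: s²·kat·K²·S·kg⁻¹·N·m⁻¹ = s² · (s⁻¹·mol) · K² · (kg⁻¹·m⁻²·s³·A²) · kg⁻¹ · (kg·m·s⁻²) · m⁻¹ = kg⁻¹·m⁻²·s²·A²·K²·mol.
Both reduce to kg⁻¹·m⁻²·s²·A²·K²·mol.

Yes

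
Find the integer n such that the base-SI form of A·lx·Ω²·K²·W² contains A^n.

lx = m⁻²·cd.
Ω = kg·m²·s⁻³·A⁻².
So Ω² = kg²·m⁴·s⁻⁶·A⁻⁴.
W = kg·m²·s⁻³.
So W² = kg²·m⁴·s⁻⁶.
Combining: A·lx·Ω²·K²·W² = A · (m⁻²·cd) · (kg²·m⁴·s⁻⁶·A⁻⁴) · K² · (kg²·m⁴·s⁻⁶) = kg⁴·m⁶·s⁻¹²·A⁻³·K²·cd.
The exponent of A is -3.

-3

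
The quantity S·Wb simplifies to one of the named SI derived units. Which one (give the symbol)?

C

S = 1/Ω (conductance is reciprocal resistance),
    = kg⁻¹·m⁻²·s³·A².
Wb = V·s (flux: a volt is a weber per second),
    = kg·m²·s⁻²·A⁻¹.
Combining: S·Wb = (kg⁻¹·m⁻²·s³·A²) · (kg·m²·s⁻²·A⁻¹) = s·A.
s·A is the base-SI form of the coulomb.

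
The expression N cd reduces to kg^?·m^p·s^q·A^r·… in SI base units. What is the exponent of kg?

1

N = kg·m/s² = kg·m·s⁻² (force = mass × acceleration).
Combining: N·cd = (kg·m·s⁻²) · cd = kg·m·s⁻²·cd.
The exponent of kg is 1.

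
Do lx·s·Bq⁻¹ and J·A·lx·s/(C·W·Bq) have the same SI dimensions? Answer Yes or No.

Yes

Left side:
  lx = lm/m² (illuminance = luminous flux per area),
      = m⁻²·cd.
  Bq = 1/s = s⁻¹ (activity is decays per second).
  So Bq⁻¹ = s.
  Combining: lx·s·Bq⁻¹ = (m⁻²·cd) · s · s = m⁻²·s²·cd.
Right side:
  C = s·A.
  So C⁻¹ = s⁻¹·A⁻¹.
  J = kg·m²·s⁻².
  W = kg·m²·s⁻³.
  So W⁻¹ = kg⁻¹·m⁻²·s³.
  lx = m⁻²·cd.
  Bq = s⁻¹.
  So Bq⁻¹ = s.
  Combining: C⁻¹·J·A·W⁻¹·lx·s·Bq⁻¹ = (s⁻¹·A⁻¹) · (kg·m²·s⁻²) · A · (kg⁻¹·m⁻²·s³) · (m⁻²·cd) · s · s = m⁻²·s²·cd.
Both reduce to m⁻²·s²·cd.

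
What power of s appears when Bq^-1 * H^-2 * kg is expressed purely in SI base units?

Bq = s⁻¹.
So Bq⁻¹ = s.
H = kg·m²·s⁻²·A⁻².
So H⁻² = kg⁻²·m⁻⁴·s⁴·A⁴.
Combining: Bq⁻¹·H⁻²·kg = s · (kg⁻²·m⁻⁴·s⁴·A⁴) · kg = kg⁻¹·m⁻⁴·s⁵·A⁴.
The exponent of s is 5.

5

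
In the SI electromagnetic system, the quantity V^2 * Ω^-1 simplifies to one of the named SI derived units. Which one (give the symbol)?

W

V = W/A (potential = power per current),
    = kg·m²·s⁻³·A⁻¹.
So V² = kg²·m⁴·s⁻⁶·A⁻².
Ω = V/A (resistance = voltage per current),
    = kg·m²·s⁻³·A⁻².
So Ω⁻¹ = kg⁻¹·m⁻²·s³·A².
Combining: V²·Ω⁻¹ = (kg²·m⁴·s⁻⁶·A⁻²) · (kg⁻¹·m⁻²·s³·A²) = kg·m²·s⁻³.
kg·m²·s⁻³ is the base-SI form of the watt.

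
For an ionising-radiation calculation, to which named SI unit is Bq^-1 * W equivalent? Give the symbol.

J

Bq = s⁻¹.
So Bq⁻¹ = s.
W = kg·m²·s⁻³.
Combining: Bq⁻¹·W = s · (kg·m²·s⁻³) = kg·m²·s⁻².
kg·m²·s⁻² is the base-SI form of the joule.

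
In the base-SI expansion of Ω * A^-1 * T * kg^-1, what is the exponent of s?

Ω = V/A (resistance = voltage per current),
    = kg·m²·s⁻³·A⁻².
T = Wb/m² (flux density = flux per area),
    = kg·s⁻²·A⁻¹.
Combining: Ω·A⁻¹·T·kg⁻¹ = (kg·m²·s⁻³·A⁻²) · A⁻¹ · (kg·s⁻²·A⁻¹) · kg⁻¹ = kg·m²·s⁻⁵·A⁻⁴.
The exponent of s is -5.

-5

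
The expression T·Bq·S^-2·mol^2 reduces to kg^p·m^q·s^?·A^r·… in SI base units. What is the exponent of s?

T = Wb/m² (flux density = flux per area),
    = kg·s⁻²·A⁻¹.
Bq = 1/s = s⁻¹ (activity is decays per second).
S = 1/Ω (conductance is reciprocal resistance),
    = kg⁻¹·m⁻²·s³·A².
So S⁻² = kg²·m⁴·s⁻⁶·A⁻⁴.
Combining: T·Bq·S⁻²·mol² = (kg·s⁻²·A⁻¹) · s⁻¹ · (kg²·m⁴·s⁻⁶·A⁻⁴) · mol² = kg³·m⁴·s⁻⁹·A⁻⁵·mol².
The exponent of s is -9.

-9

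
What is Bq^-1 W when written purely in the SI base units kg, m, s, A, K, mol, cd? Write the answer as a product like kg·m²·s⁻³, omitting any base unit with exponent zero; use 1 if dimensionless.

kg·m²·s⁻²

Bq = 1/s = s⁻¹ (activity is decays per second).
So Bq⁻¹ = s.
W = J/s (power = energy per time),
    = kg·m²·s⁻³.
Combining: Bq⁻¹·W = s · (kg·m²·s⁻³) = kg·m²·s⁻².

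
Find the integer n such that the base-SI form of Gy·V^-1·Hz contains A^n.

1

Gy = m²·s⁻².
V = kg·m²·s⁻³·A⁻¹.
So V⁻¹ = kg⁻¹·m⁻²·s³·A.
Hz = s⁻¹.
Combining: Gy·V⁻¹·Hz = (m²·s⁻²) · (kg⁻¹·m⁻²·s³·A) · s⁻¹ = kg⁻¹·A.
The exponent of A is 1.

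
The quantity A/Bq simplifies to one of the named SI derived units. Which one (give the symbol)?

C

Bq = 1/s = s⁻¹ (activity is decays per second).
So Bq⁻¹ = s.
Combining: A·Bq⁻¹ = A · s = s·A.
s·A is the base-SI form of the coulomb.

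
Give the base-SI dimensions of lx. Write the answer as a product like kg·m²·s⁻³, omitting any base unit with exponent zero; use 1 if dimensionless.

lx = m⁻²·cd.

m⁻²·cd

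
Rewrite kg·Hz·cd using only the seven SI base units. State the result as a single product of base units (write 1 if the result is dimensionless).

kg·s⁻¹·cd

Hz = s⁻¹.
Combining: kg·Hz·cd = kg · s⁻¹ · cd = kg·s⁻¹·cd.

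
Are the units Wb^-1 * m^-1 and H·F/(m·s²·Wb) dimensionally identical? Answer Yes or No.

Left side:
  Wb = kg·m²·s⁻²·A⁻¹.
  So Wb⁻¹ = kg⁻¹·m⁻²·s²·A.
  Combining: Wb⁻¹·m⁻¹ = (kg⁻¹·m⁻²·s²·A) · m⁻¹ = kg⁻¹·m⁻³·s²·A.
Right side:
  H = Wb/A (inductance = flux per current),
      = kg·m²·s⁻²·A⁻².
  F = C/V (capacitance = charge per voltage),
      = A·s/(kg·m²·s⁻³·A⁻¹) (substituting C and V),
      = kg⁻¹·m⁻²·s⁴·A².
  Wb = V·s (flux: a volt is a weber per second),
      = kg·m²·s⁻²·A⁻¹.
  So Wb⁻¹ = kg⁻¹·m⁻²·s²·A.
  Combining: H·m⁻¹·s⁻²·F·Wb⁻¹ = (kg·m²·s⁻²·A⁻²) · m⁻¹ · s⁻² · (kg⁻¹·m⁻²·s⁴·A²) · (kg⁻¹·m⁻²·s²·A) = kg⁻¹·m⁻³·s²·A.
Both reduce to kg⁻¹·m⁻³·s²·A.

Yes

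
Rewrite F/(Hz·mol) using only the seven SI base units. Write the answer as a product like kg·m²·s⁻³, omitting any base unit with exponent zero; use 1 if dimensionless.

Hz = 1/s = s⁻¹ (frequency is cycles per second).
So Hz⁻¹ = s.
F = C/V (capacitance = charge per voltage),
    = A·s/(kg·m²·s⁻³·A⁻¹) (substituting C and V),
    = kg⁻¹·m⁻²·s⁴·A².
Combining: Hz⁻¹·F·mol⁻¹ = s · (kg⁻¹·m⁻²·s⁴·A²) · mol⁻¹ = kg⁻¹·m⁻²·s⁵·A²·mol⁻¹.

kg⁻¹·m⁻²·s⁵·A²·mol⁻¹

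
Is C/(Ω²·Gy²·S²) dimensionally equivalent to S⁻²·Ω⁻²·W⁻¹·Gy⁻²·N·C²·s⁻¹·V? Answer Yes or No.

Left side:
  Ω = V/A (resistance = voltage per current),
      = kg·m²·s⁻³·A⁻².
  So Ω⁻² = kg⁻²·m⁻⁴·s⁶·A⁴.
  Gy = J/kg (absorbed dose = energy per mass),
      = m²·s⁻².
  So Gy⁻² = m⁻⁴·s⁴.
  C = A·s = s·A (charge = current × time).
  S = 1/Ω (conductance is reciprocal resistance),
      = kg⁻¹·m⁻²·s³·A².
  So S⁻² = kg²·m⁴·s⁻⁶·A⁻⁴.
  Combining: Ω⁻²·Gy⁻²·C·S⁻² = (kg⁻²·m⁻⁴·s⁶·A⁴) · (m⁻⁴·s⁴) · (s·A) · (kg²·m⁴·s⁻⁶·A⁻⁴) = m⁻⁴·s⁵·A.
Right side:
  S = 1/Ω (conductance is reciprocal resistance),
      = kg⁻¹·m⁻²·s³·A².
  So S⁻² = kg²·m⁴·s⁻⁶·A⁻⁴.
  Ω = V/A (resistance = voltage per current),
      = kg·m²·s⁻³·A⁻².
  So Ω⁻² = kg⁻²·m⁻⁴·s⁶·A⁴.
  W = J/s (power = energy per time),
      = kg·m²·s⁻³.
  So W⁻¹ = kg⁻¹·m⁻²·s³.
  Gy = J/kg (absorbed dose = energy per mass),
      = m²·s⁻².
  So Gy⁻² = m⁻⁴·s⁴.
  N = kg·m/s² = kg·m·s⁻² (force = mass × acceleration).
  C = A·s = s·A (charge = current × time).
  So C² = s²·A².
  V = W/A (potential = power per current),
      = kg·m²·s⁻³·A⁻¹.
  Combining: S⁻²·Ω⁻²·W⁻¹·Gy⁻²·N·C²·s⁻¹·V = (kg²·m⁴·s⁻⁶·A⁻⁴) · (kg⁻²·m⁻⁴·s⁶·A⁴) · (kg⁻¹·m⁻²·s³) · (m⁻⁴·s⁴) · (kg·m·s⁻²) · (s²·A²) · s⁻¹ · (kg·m²·s⁻³·A⁻¹) = kg·m⁻³·s³·A.
Left is m⁻⁴·s⁵·A; right is kg·m⁻³·s³·A — different.

No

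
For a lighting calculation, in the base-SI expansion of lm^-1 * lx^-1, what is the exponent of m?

2

lm = cd·sr = cd (luminous flux; sr is dimensionless).
So lm⁻¹ = cd⁻¹.
lx = lm/m² (illuminance = luminous flux per area),
    = m⁻²·cd.
So lx⁻¹ = m²·cd⁻¹.
Combining: lm⁻¹·lx⁻¹ = cd⁻¹ · (m²·cd⁻¹) = m²·cd⁻².
The exponent of m is 2.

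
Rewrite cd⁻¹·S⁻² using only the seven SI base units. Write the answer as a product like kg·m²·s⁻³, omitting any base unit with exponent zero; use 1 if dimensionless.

S = 1/Ω (conductance is reciprocal resistance),
    = kg⁻¹·m⁻²·s³·A².
So S⁻² = kg²·m⁴·s⁻⁶·A⁻⁴.
Combining: cd⁻¹·S⁻² = cd⁻¹ · (kg²·m⁴·s⁻⁶·A⁻⁴) = kg²·m⁴·s⁻⁶·A⁻⁴·cd⁻¹.

kg²·m⁴·s⁻⁶·A⁻⁴·cd⁻¹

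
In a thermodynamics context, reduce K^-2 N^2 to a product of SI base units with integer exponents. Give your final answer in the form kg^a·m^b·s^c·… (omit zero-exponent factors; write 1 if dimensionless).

N = kg·m/s² = kg·m·s⁻² (force = mass × acceleration).
So N² = kg²·m²·s⁻⁴.
Combining: K⁻²·N² = K⁻² · (kg²·m²·s⁻⁴) = kg²·m²·s⁻⁴·K⁻².

kg²·m²·s⁻⁴·K⁻²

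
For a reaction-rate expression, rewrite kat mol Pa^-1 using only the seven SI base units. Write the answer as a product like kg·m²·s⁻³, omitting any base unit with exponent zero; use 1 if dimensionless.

kg⁻¹·m·s·mol²

kat = mol/s = s⁻¹·mol (catalytic activity).
Pa = N/m² (pressure = force per area),
    = kg·m⁻¹·s⁻².
So Pa⁻¹ = kg⁻¹·m·s².
Combining: kat·mol·Pa⁻¹ = (s⁻¹·mol) · mol · (kg⁻¹·m·s²) = kg⁻¹·m·s·mol².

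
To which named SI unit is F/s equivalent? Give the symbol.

S

F = C/V (capacitance = charge per voltage),
    = A·s/(kg·m²·s⁻³·A⁻¹) (substituting C and V),
    = kg⁻¹·m⁻²·s⁴·A².
Combining: F·s⁻¹ = (kg⁻¹·m⁻²·s⁴·A²) · s⁻¹ = kg⁻¹·m⁻²·s³·A².
kg⁻¹·m⁻²·s³·A² is the base-SI form of the siemens.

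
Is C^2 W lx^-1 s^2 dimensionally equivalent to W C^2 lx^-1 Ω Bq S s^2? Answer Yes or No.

No

Left side:
  C = A·s = s·A (charge = current × time).
  So C² = s²·A².
  W = J/s (power = energy per time),
      = kg·m²·s⁻³.
  lx = lm/m² (illuminance = luminous flux per area),
      = m⁻²·cd.
  So lx⁻¹ = m²·cd⁻¹.
  Combining: C²·W·lx⁻¹·s² = (s²·A²) · (kg·m²·s⁻³) · (m²·cd⁻¹) · s² = kg·m⁴·s·A²·cd⁻¹.
Right side:
  W = kg·m²·s⁻³.
  C = s·A.
  So C² = s²·A².
  lx = m⁻²·cd.
  So lx⁻¹ = m²·cd⁻¹.
  Ω = kg·m²·s⁻³·A⁻².
  Bq = s⁻¹.
  S = kg⁻¹·m⁻²·s³·A².
  Combining: W·C²·lx⁻¹·Ω·Bq·S·s² = (kg·m²·s⁻³) · (s²·A²) · (m²·cd⁻¹) · (kg·m²·s⁻³·A⁻²) · s⁻¹ · (kg⁻¹·m⁻²·s³·A²) · s² = kg·m⁴·A²·cd⁻¹.
Left is kg·m⁴·s·A²·cd⁻¹; right is kg·m⁴·A²·cd⁻¹ — different.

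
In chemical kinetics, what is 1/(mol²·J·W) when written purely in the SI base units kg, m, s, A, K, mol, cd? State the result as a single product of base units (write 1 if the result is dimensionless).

kg⁻²·m⁻⁴·s⁵·mol⁻²

J = kg·m²·s⁻².
So J⁻¹ = kg⁻¹·m⁻²·s².
W = kg·m²·s⁻³.
So W⁻¹ = kg⁻¹·m⁻²·s³.
Combining: mol⁻²·J⁻¹·W⁻¹ = mol⁻² · (kg⁻¹·m⁻²·s²) · (kg⁻¹·m⁻²·s³) = kg⁻²·m⁻⁴·s⁵·mol⁻².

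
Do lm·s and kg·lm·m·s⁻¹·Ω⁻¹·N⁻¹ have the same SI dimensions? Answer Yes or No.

No

Left side:
  lm = cd.
  Combining: lm·s = cd · s = s·cd.
Right side:
  lm = cd·sr = cd (luminous flux; sr is dimensionless).
  Ω = V/A (resistance = voltage per current),
      = kg·m²·s⁻³·A⁻².
  So Ω⁻¹ = kg⁻¹·m⁻²·s³·A².
  N = kg·m/s² = kg·m·s⁻² (force = mass × acceleration).
  So N⁻¹ = kg⁻¹·m⁻¹·s².
  Combining: kg·lm·m·s⁻¹·Ω⁻¹·N⁻¹ = kg · cd · m · s⁻¹ · (kg⁻¹·m⁻²·s³·A²) · (kg⁻¹·m⁻¹·s²) = kg⁻¹·m⁻²·s⁴·A²·cd.
Left is s·cd; right is kg⁻¹·m⁻²·s⁴·A²·cd — different.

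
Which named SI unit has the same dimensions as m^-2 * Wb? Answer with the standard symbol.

Wb = V·s (flux: a volt is a weber per second),
    = kg·m²·s⁻²·A⁻¹.
Combining: m⁻²·Wb = m⁻² · (kg·m²·s⁻²·A⁻¹) = kg·s⁻²·A⁻¹.
kg·s⁻²·A⁻¹ is the base-SI form of the tesla.

T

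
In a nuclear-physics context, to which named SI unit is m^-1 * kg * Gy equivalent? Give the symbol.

N

Gy = m²·s⁻².
Combining: m⁻¹·kg·Gy = m⁻¹ · kg · (m²·s⁻²) = kg·m·s⁻².
kg·m·s⁻² is the base-SI form of the newton.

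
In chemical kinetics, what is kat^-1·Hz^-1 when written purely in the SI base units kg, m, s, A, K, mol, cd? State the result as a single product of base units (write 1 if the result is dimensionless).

kat = s⁻¹·mol.
So kat⁻¹ = s·mol⁻¹.
Hz = s⁻¹.
So Hz⁻¹ = s.
Combining: kat⁻¹·Hz⁻¹ = (s·mol⁻¹) · s = s²·mol⁻¹.

s²·mol⁻¹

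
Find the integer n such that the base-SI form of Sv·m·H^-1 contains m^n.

Sv = J/kg (equivalent dose = energy per mass),
    = m²·s⁻².
H = Wb/A (inductance = flux per current),
    = kg·m²·s⁻²·A⁻².
So H⁻¹ = kg⁻¹·m⁻²·s²·A².
Combining: Sv·m·H⁻¹ = (m²·s⁻²) · m · (kg⁻¹·m⁻²·s²·A²) = kg⁻¹·m·A².
The exponent of m is 1.

1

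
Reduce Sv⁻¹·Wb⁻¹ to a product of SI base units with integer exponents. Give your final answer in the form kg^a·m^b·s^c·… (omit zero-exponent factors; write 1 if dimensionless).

kg⁻¹·m⁻⁴·s⁴·A

Sv = J/kg (equivalent dose = energy per mass),
    = m²·s⁻².
So Sv⁻¹ = m⁻²·s².
Wb = V·s (flux: a volt is a weber per second),
    = kg·m²·s⁻²·A⁻¹.
So Wb⁻¹ = kg⁻¹·m⁻²·s²·A.
Combining: Sv⁻¹·Wb⁻¹ = (m⁻²·s²) · (kg⁻¹·m⁻²·s²·A) = kg⁻¹·m⁻⁴·s⁴·A.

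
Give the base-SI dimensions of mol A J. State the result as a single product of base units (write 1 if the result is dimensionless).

kg·m²·s⁻²·A·mol

J = N·m (work = force × distance),
    = kg·m²·s⁻².
Combining: mol·A·J = mol · A · (kg·m²·s⁻²) = kg·m²·s⁻²·A·mol.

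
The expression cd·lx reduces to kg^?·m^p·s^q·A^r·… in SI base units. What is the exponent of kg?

0

lx = lm/m² (illuminance = luminous flux per area),
    = m⁻²·cd.
Combining: cd·lx = cd · (m⁻²·cd) = m⁻²·cd².
The exponent of kg is 0.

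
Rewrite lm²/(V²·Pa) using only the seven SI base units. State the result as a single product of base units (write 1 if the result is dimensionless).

lm = cd·sr = cd (luminous flux; sr is dimensionless).
So lm² = cd².
V = W/A (potential = power per current),
    = kg·m²·s⁻³·A⁻¹.
So V⁻² = kg⁻²·m⁻⁴·s⁶·A².
Pa = N/m² (pressure = force per area),
    = kg·m⁻¹·s⁻².
So Pa⁻¹ = kg⁻¹·m·s².
Combining: lm²·V⁻²·Pa⁻¹ = cd² · (kg⁻²·m⁻⁴·s⁶·A²) · (kg⁻¹·m·s²) = kg⁻³·m⁻³·s⁸·A²·cd².

kg⁻³·m⁻³·s⁸·A²·cd²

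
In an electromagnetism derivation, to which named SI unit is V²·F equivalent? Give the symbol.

J

V = W/A (potential = power per current),
    = kg·m²·s⁻³·A⁻¹.
So V² = kg²·m⁴·s⁻⁶·A⁻².
F = C/V (capacitance = charge per voltage),
    = A·s/(kg·m²·s⁻³·A⁻¹) (substituting C and V),
    = kg⁻¹·m⁻²·s⁴·A².
Combining: V²·F = (kg²·m⁴·s⁻⁶·A⁻²) · (kg⁻¹·m⁻²·s⁴·A²) = kg·m²·s⁻².
kg·m²·s⁻² is the base-SI form of the joule.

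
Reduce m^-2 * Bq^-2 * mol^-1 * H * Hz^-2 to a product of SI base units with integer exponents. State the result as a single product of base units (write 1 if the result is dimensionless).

Bq = s⁻¹.
So Bq⁻² = s².
H = kg·m²·s⁻²·A⁻².
Hz = s⁻¹.
So Hz⁻² = s².
Combining: m⁻²·Bq⁻²·mol⁻¹·H·Hz⁻² = m⁻² · s² · mol⁻¹ · (kg·m²·s⁻²·A⁻²) · s² = kg·s²·A⁻²·mol⁻¹.

kg·s²·A⁻²·mol⁻¹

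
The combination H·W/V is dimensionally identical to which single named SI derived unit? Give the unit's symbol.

V = W/A (potential = power per current),
    = kg·m²·s⁻³·A⁻¹.
So V⁻¹ = kg⁻¹·m⁻²·s³·A.
H = Wb/A (inductance = flux per current),
    = kg·m²·s⁻²·A⁻².
W = J/s (power = energy per time),
    = kg·m²·s⁻³.
Combining: V⁻¹·H·W = (kg⁻¹·m⁻²·s³·A) · (kg·m²·s⁻²·A⁻²) · (kg·m²·s⁻³) = kg·m²·s⁻²·A⁻¹.
kg·m²·s⁻²·A⁻¹ is the base-SI form of the weber.

Wb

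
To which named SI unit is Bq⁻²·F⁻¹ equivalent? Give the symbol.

H

Bq = s⁻¹.
So Bq⁻² = s².
F = kg⁻¹·m⁻²·s⁴·A².
So F⁻¹ = kg·m²·s⁻⁴·A⁻².
Combining: Bq⁻²·F⁻¹ = s² · (kg·m²·s⁻⁴·A⁻²) = kg·m²·s⁻²·A⁻².
kg·m²·s⁻²·A⁻² is the base-SI form of the henry.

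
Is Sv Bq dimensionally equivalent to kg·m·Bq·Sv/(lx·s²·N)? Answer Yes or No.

Left side:
  Sv = m²·s⁻².
  Bq = s⁻¹.
  Combining: Sv·Bq = (m²·s⁻²) · s⁻¹ = m²·s⁻³.
Right side:
  lx = lm/m² (illuminance = luminous flux per area),
      = m⁻²·cd.
  So lx⁻¹ = m²·cd⁻¹.
  Bq = 1/s = s⁻¹ (activity is decays per second).
  Sv = J/kg (equivalent dose = energy per mass),
      = m²·s⁻².
  N = kg·m/s² = kg·m·s⁻² (force = mass × acceleration).
  So N⁻¹ = kg⁻¹·m⁻¹·s².
  Combining: lx⁻¹·kg·s⁻²·m·Bq·Sv·N⁻¹ = (m²·cd⁻¹) · kg · s⁻² · m · s⁻¹ · (m²·s⁻²) · (kg⁻¹·m⁻¹·s²) = m⁴·s⁻³·cd⁻¹.
Left is m²·s⁻³; right is m⁴·s⁻³·cd⁻¹ — different.

No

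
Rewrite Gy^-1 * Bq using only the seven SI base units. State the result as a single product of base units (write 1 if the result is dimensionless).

Gy = m²·s⁻².
So Gy⁻¹ = m⁻²·s².
Bq = s⁻¹.
Combining: Gy⁻¹·Bq = (m⁻²·s²) · s⁻¹ = m⁻²·s.

m⁻²·s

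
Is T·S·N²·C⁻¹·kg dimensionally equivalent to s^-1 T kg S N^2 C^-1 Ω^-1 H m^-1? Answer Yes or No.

No

Left side:
  T = Wb/m² (flux density = flux per area),
      = kg·s⁻²·A⁻¹.
  S = 1/Ω (conductance is reciprocal resistance),
      = kg⁻¹·m⁻²·s³·A².
  N = kg·m/s² = kg·m·s⁻² (force = mass × acceleration).
  So N² = kg²·m²·s⁻⁴.
  C = A·s = s·A (charge = current × time).
  So C⁻¹ = s⁻¹·A⁻¹.
  Combining: T·S·N²·C⁻¹·kg = (kg·s⁻²·A⁻¹) · (kg⁻¹·m⁻²·s³·A²) · (kg²·m²·s⁻⁴) · (s⁻¹·A⁻¹) · kg = kg³·s⁻⁴.
Right side:
  T = kg·s⁻²·A⁻¹.
  S = kg⁻¹·m⁻²·s³·A².
  N = kg·m·s⁻².
  So N² = kg²·m²·s⁻⁴.
  C = s·A.
  So C⁻¹ = s⁻¹·A⁻¹.
  Ω = kg·m²·s⁻³·A⁻².
  So Ω⁻¹ = kg⁻¹·m⁻²·s³·A².
  H = kg·m²·s⁻²·A⁻².
  Combining: s⁻¹·T·kg·S·N²·C⁻¹·Ω⁻¹·H·m⁻¹ = s⁻¹ · (kg·s⁻²·A⁻¹) · kg · (kg⁻¹·m⁻²·s³·A²) · (kg²·m²·s⁻⁴) · (s⁻¹·A⁻¹) · (kg⁻¹·m⁻²·s³·A²) · (kg·m²·s⁻²·A⁻²) · m⁻¹ = kg³·m⁻¹·s⁻⁴.
Left is kg³·s⁻⁴; right is kg³·m⁻¹·s⁻⁴ — different.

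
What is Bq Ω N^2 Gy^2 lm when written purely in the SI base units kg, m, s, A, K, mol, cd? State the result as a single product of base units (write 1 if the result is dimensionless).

kg³·m⁸·s⁻¹²·A⁻²·cd

Bq = s⁻¹.
Ω = kg·m²·s⁻³·A⁻².
N = kg·m·s⁻².
So N² = kg²·m²·s⁻⁴.
Gy = m²·s⁻².
So Gy² = m⁴·s⁻⁴.
lm = cd.
Combining: Bq·Ω·N²·Gy²·lm = s⁻¹ · (kg·m²·s⁻³·A⁻²) · (kg²·m²·s⁻⁴) · (m⁴·s⁻⁴) · cd = kg³·m⁸·s⁻¹²·A⁻²·cd.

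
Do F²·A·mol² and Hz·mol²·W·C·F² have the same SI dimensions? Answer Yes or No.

Left side:
  F = C/V (capacitance = charge per voltage),
      = A·s/(kg·m²·s⁻³·A⁻¹) (substituting C and V),
      = kg⁻¹·m⁻²·s⁴·A².
  So F² = kg⁻²·m⁻⁴·s⁸·A⁴.
  Combining: F²·A·mol² = (kg⁻²·m⁻⁴·s⁸·A⁴) · A · mol² = kg⁻²·m⁻⁴·s⁸·A⁵·mol².
Right side:
  Hz = 1/s = s⁻¹ (frequency is cycles per second).
  W = J/s (power = energy per time),
      = kg·m²·s⁻³.
  C = A·s = s·A (charge = current × time).
  F = C/V (capacitance = charge per voltage),
      = A·s/(kg·m²·s⁻³·A⁻¹) (substituting C and V),
      = kg⁻¹·m⁻²·s⁴·A².
  So F² = kg⁻²·m⁻⁴·s⁸·A⁴.
  Combining: Hz·mol²·W·C·F² = s⁻¹ · mol² · (kg·m²·s⁻³) · (s·A) · (kg⁻²·m⁻⁴·s⁸·A⁴) = kg⁻¹·m⁻²·s⁵·A⁵·mol².
Left is kg⁻²·m⁻⁴·s⁸·A⁵·mol²; right is kg⁻¹·m⁻²·s⁵·A⁵·mol² — different.

No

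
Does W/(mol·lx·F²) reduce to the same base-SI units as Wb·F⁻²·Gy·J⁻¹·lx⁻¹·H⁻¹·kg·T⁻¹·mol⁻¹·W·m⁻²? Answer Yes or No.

No

Left side:
  lx = lm/m² (illuminance = luminous flux per area),
      = m⁻²·cd.
  So lx⁻¹ = m²·cd⁻¹.
  F = C/V (capacitance = charge per voltage),
      = A·s/(kg·m²·s⁻³·A⁻¹) (substituting C and V),
      = kg⁻¹·m⁻²·s⁴·A².
  So F⁻² = kg²·m⁴·s⁻⁸·A⁻⁴.
  W = J/s (power = energy per time),
      = kg·m²·s⁻³.
  Combining: mol⁻¹·lx⁻¹·F⁻²·W = mol⁻¹ · (m²·cd⁻¹) · (kg²·m⁴·s⁻⁸·A⁻⁴) · (kg·m²·s⁻³) = kg³·m⁸·s⁻¹¹·A⁻⁴·mol⁻¹·cd⁻¹.
Right side:
  Wb = V·s (flux: a volt is a weber per second),
      = kg·m²·s⁻²·A⁻¹.
  F = C/V (capacitance = charge per voltage),
      = A·s/(kg·m²·s⁻³·A⁻¹) (substituting C and V),
      = kg⁻¹·m⁻²·s⁴·A².
  So F⁻² = kg²·m⁴·s⁻⁸·A⁻⁴.
  Gy = J/kg (absorbed dose = energy per mass),
      = m²·s⁻².
  J = N·m (work = force × distance),
      = kg·m²·s⁻².
  So J⁻¹ = kg⁻¹·m⁻²·s².
  lx = lm/m² (illuminance = luminous flux per area),
      = m⁻²·cd.
  So lx⁻¹ = m²·cd⁻¹.
  H = Wb/A (inductance = flux per current),
      = kg·m²·s⁻²·A⁻².
  So H⁻¹ = kg⁻¹·m⁻²·s²·A².
  T = Wb/m² (flux density = flux per area),
      = kg·s⁻²·A⁻¹.
  So T⁻¹ = kg⁻¹·s²·A.
  W = J/s (power = energy per time),
      = kg·m²·s⁻³.
  Combining: Wb·F⁻²·Gy·J⁻¹·lx⁻¹·H⁻¹·kg·T⁻¹·mol⁻¹·W·m⁻² = (kg·m²·s⁻²·A⁻¹) · (kg²·m⁴·s⁻⁸·A⁻⁴) · (m²·s⁻²) · (kg⁻¹·m⁻²·s²) · (m²·cd⁻¹) · (kg⁻¹·m⁻²·s²·A²) · kg · (kg⁻¹·s²·A) · mol⁻¹ · (kg·m²·s⁻³) · m⁻² = kg²·m⁶·s⁻⁹·A⁻²·mol⁻¹·cd⁻¹.
Left is kg³·m⁸·s⁻¹¹·A⁻⁴·mol⁻¹·cd⁻¹; right is kg²·m⁶·s⁻⁹·A⁻²·mol⁻¹·cd⁻¹ — different.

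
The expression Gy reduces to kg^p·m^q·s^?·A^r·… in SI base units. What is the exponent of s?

-2

Gy = m²·s⁻².
The exponent of s is -2.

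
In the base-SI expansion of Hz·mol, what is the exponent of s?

-1

Hz = s⁻¹.
Combining: Hz·mol = s⁻¹ · mol = s⁻¹·mol.
The exponent of s is -1.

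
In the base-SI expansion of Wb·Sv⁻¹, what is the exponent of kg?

1

Wb = kg·m²·s⁻²·A⁻¹.
Sv = m²·s⁻².
So Sv⁻¹ = m⁻²·s².
Combining: Wb·Sv⁻¹ = (kg·m²·s⁻²·A⁻¹) · (m⁻²·s²) = kg·A⁻¹.
The exponent of kg is 1.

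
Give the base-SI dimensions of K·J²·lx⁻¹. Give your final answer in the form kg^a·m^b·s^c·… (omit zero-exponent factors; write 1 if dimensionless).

J = kg·m²·s⁻².
So J² = kg²·m⁴·s⁻⁴.
lx = m⁻²·cd.
So lx⁻¹ = m²·cd⁻¹.
Combining: K·J²·lx⁻¹ = K · (kg²·m⁴·s⁻⁴) · (m²·cd⁻¹) = kg²·m⁶·s⁻⁴·K·cd⁻¹.

kg²·m⁶·s⁻⁴·K·cd⁻¹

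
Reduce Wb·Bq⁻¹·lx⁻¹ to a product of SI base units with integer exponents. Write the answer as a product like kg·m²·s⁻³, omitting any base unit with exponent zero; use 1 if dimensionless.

kg·m⁴·s⁻¹·A⁻¹·cd⁻¹

Wb = V·s (flux: a volt is a weber per second),
    = kg·m²·s⁻²·A⁻¹.
Bq = 1/s = s⁻¹ (activity is decays per second).
So Bq⁻¹ = s.
lx = lm/m² (illuminance = luminous flux per area),
    = m⁻²·cd.
So lx⁻¹ = m²·cd⁻¹.
Combining: Wb·Bq⁻¹·lx⁻¹ = (kg·m²·s⁻²·A⁻¹) · s · (m²·cd⁻¹) = kg·m⁴·s⁻¹·A⁻¹·cd⁻¹.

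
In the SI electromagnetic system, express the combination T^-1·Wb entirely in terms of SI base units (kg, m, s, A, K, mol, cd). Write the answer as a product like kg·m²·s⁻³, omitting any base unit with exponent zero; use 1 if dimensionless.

T = Wb/m² (flux density = flux per area),
    = kg·s⁻²·A⁻¹.
So T⁻¹ = kg⁻¹·s²·A.
Wb = V·s (flux: a volt is a weber per second),
    = kg·m²·s⁻²·A⁻¹.
Combining: T⁻¹·Wb = (kg⁻¹·s²·A) · (kg·m²·s⁻²·A⁻¹) = m².

m²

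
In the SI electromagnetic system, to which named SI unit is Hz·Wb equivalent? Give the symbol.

V

Hz = s⁻¹.
Wb = kg·m²·s⁻²·A⁻¹.
Combining: Hz·Wb = s⁻¹ · (kg·m²·s⁻²·A⁻¹) = kg·m²·s⁻³·A⁻¹.
kg·m²·s⁻³·A⁻¹ is the base-SI form of the volt.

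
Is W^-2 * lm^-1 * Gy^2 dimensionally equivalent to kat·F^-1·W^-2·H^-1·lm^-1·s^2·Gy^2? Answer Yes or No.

Left side:
  W = J/s (power = energy per time),
      = kg·m²·s⁻³.
  So W⁻² = kg⁻²·m⁻⁴·s⁶.
  lm = cd·sr = cd (luminous flux; sr is dimensionless).
  So lm⁻¹ = cd⁻¹.
  Gy = J/kg (absorbed dose = energy per mass),
      = m²·s⁻².
  So Gy² = m⁴·s⁻⁴.
  Combining: W⁻²·lm⁻¹·Gy² = (kg⁻²·m⁻⁴·s⁶) · cd⁻¹ · (m⁴·s⁻⁴) = kg⁻²·s²·cd⁻¹.
Right side:
  kat = mol/s = s⁻¹·mol (catalytic activity).
  F = C/V (capacitance = charge per voltage),
      = A·s/(kg·m²·s⁻³·A⁻¹) (substituting C and V),
      = kg⁻¹·m⁻²·s⁴·A².
  So F⁻¹ = kg·m²·s⁻⁴·A⁻².
  W = J/s (power = energy per time),
      = kg·m²·s⁻³.
  So W⁻² = kg⁻²·m⁻⁴·s⁶.
  H = Wb/A (inductance = flux per current),
      = kg·m²·s⁻²·A⁻².
  So H⁻¹ = kg⁻¹·m⁻²·s²·A².
  lm = cd·sr = cd (luminous flux; sr is dimensionless).
  So lm⁻¹ = cd⁻¹.
  Gy = J/kg (absorbed dose = energy per mass),
      = m²·s⁻².
  So Gy² = m⁴·s⁻⁴.
  Combining: kat·F⁻¹·W⁻²·H⁻¹·lm⁻¹·s²·Gy² = (s⁻¹·mol) · (kg·m²·s⁻⁴·A⁻²) · (kg⁻²·m⁻⁴·s⁶) · (kg⁻¹·m⁻²·s²·A²) · cd⁻¹ · s² · (m⁴·s⁻⁴) = kg⁻²·s·mol·cd⁻¹.
Left is kg⁻²·s²·cd⁻¹; right is kg⁻²·s·mol·cd⁻¹ — different.

No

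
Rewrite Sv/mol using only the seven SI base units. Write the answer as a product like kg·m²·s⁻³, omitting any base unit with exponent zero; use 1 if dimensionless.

Sv = J/kg (equivalent dose = energy per mass),
    = m²·s⁻².
Combining: mol⁻¹·Sv = mol⁻¹ · (m²·s⁻²) = m²·s⁻²·mol⁻¹.

m²·s⁻²·mol⁻¹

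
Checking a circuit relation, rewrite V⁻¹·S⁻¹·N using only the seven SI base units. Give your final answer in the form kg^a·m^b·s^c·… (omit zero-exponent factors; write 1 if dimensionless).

V = kg·m²·s⁻³·A⁻¹.
So V⁻¹ = kg⁻¹·m⁻²·s³·A.
S = kg⁻¹·m⁻²·s³·A².
So S⁻¹ = kg·m²·s⁻³·A⁻².
N = kg·m·s⁻².
Combining: V⁻¹·S⁻¹·N = (kg⁻¹·m⁻²·s³·A) · (kg·m²·s⁻³·A⁻²) · (kg·m·s⁻²) = kg·m·s⁻²·A⁻¹.

kg·m·s⁻²·A⁻¹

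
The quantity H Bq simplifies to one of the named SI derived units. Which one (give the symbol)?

Ω

H = Wb/A (inductance = flux per current),
    = kg·m²·s⁻²·A⁻².
Bq = 1/s = s⁻¹ (activity is decays per second).
Combining: H·Bq = (kg·m²·s⁻²·A⁻²) · s⁻¹ = kg·m²·s⁻³·A⁻².
kg·m²·s⁻³·A⁻² is the base-SI form of the ohm.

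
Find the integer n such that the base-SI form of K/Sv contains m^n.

-2

Sv = J/kg (equivalent dose = energy per mass),
    = m²·s⁻².
So Sv⁻¹ = m⁻²·s².
Combining: K·Sv⁻¹ = K · (m⁻²·s²) = m⁻²·s²·K.
The exponent of m is -2.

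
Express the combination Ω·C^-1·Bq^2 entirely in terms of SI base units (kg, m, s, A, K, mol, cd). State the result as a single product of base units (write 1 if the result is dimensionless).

Ω = V/A (resistance = voltage per current),
    = kg·m²·s⁻³·A⁻².
C = A·s = s·A (charge = current × time).
So C⁻¹ = s⁻¹·A⁻¹.
Bq = 1/s = s⁻¹ (activity is decays per second).
So Bq² = s⁻².
Combining: Ω·C⁻¹·Bq² = (kg·m²·s⁻³·A⁻²) · (s⁻¹·A⁻¹) · s⁻² = kg·m²·s⁻⁶·A⁻³.

kg·m²·s⁻⁶·A⁻³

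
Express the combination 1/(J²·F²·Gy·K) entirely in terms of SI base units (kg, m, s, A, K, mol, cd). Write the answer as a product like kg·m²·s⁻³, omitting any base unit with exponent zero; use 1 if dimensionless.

m⁻²·s⁻²·A⁻⁴·K⁻¹

J = N·m (work = force × distance),
    = kg·m²·s⁻².
So J⁻² = kg⁻²·m⁻⁴·s⁴.
F = C/V (capacitance = charge per voltage),
    = A·s/(kg·m²·s⁻³·A⁻¹) (substituting C and V),
    = kg⁻¹·m⁻²·s⁴·A².
So F⁻² = kg²·m⁴·s⁻⁸·A⁻⁴.
Gy = J/kg (absorbed dose = energy per mass),
    = m²·s⁻².
So Gy⁻¹ = m⁻²·s².
Combining: J⁻²·F⁻²·Gy⁻¹·K⁻¹ = (kg⁻²·m⁻⁴·s⁴) · (kg²·m⁴·s⁻⁸·A⁻⁴) · (m⁻²·s²) · K⁻¹ = m⁻²·s⁻²·A⁻⁴·K⁻¹.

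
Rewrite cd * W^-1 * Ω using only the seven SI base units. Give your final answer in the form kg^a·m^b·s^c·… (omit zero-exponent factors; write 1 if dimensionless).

A⁻²·cd

W = kg·m²·s⁻³.
So W⁻¹ = kg⁻¹·m⁻²·s³.
Ω = kg·m²·s⁻³·A⁻².
Combining: cd·W⁻¹·Ω = cd · (kg⁻¹·m⁻²·s³) · (kg·m²·s⁻³·A⁻²) = A⁻²·cd.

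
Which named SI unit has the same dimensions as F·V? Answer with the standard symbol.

C

F = C/V (capacitance = charge per voltage),
    = A·s/(kg·m²·s⁻³·A⁻¹) (substituting C and V),
    = kg⁻¹·m⁻²·s⁴·A².
V = W/A (potential = power per current),
    = kg·m²·s⁻³·A⁻¹.
Combining: F·V = (kg⁻¹·m⁻²·s⁴·A²) · (kg·m²·s⁻³·A⁻¹) = s·A.
s·A is the base-SI form of the coulomb.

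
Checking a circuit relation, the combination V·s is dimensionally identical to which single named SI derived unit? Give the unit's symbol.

Wb

V = W/A (potential = power per current),
    = kg·m²·s⁻³·A⁻¹.
Combining: V·s = (kg·m²·s⁻³·A⁻¹) · s = kg·m²·s⁻²·A⁻¹.
kg·m²·s⁻²·A⁻¹ is the base-SI form of the weber.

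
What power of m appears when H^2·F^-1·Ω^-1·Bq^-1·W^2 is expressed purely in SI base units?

8

H = kg·m²·s⁻²·A⁻².
So H² = kg²·m⁴·s⁻⁴·A⁻⁴.
F = kg⁻¹·m⁻²·s⁴·A².
So F⁻¹ = kg·m²·s⁻⁴·A⁻².
Ω = kg·m²·s⁻³·A⁻².
So Ω⁻¹ = kg⁻¹·m⁻²·s³·A².
Bq = s⁻¹.
So Bq⁻¹ = s.
W = kg·m²·s⁻³.
So W² = kg²·m⁴·s⁻⁶.
Combining: H²·F⁻¹·Ω⁻¹·Bq⁻¹·W² = (kg²·m⁴·s⁻⁴·A⁻⁴) · (kg·m²·s⁻⁴·A⁻²) · (kg⁻¹·m⁻²·s³·A²) · s · (kg²·m⁴·s⁻⁶) = kg⁴·m⁸·s⁻¹⁰·A⁻⁴.
The exponent of m is 8.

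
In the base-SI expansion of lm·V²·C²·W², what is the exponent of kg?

lm = cd.
V = kg·m²·s⁻³·A⁻¹.
So V² = kg²·m⁴·s⁻⁶·A⁻².
C = s·A.
So C² = s²·A².
W = kg·m²·s⁻³.
So W² = kg²·m⁴·s⁻⁶.
Combining: lm·V²·C²·W² = cd · (kg²·m⁴·s⁻⁶·A⁻²) · (s²·A²) · (kg²·m⁴·s⁻⁶) = kg⁴·m⁸·s⁻¹⁰·cd.
The exponent of kg is 4.

4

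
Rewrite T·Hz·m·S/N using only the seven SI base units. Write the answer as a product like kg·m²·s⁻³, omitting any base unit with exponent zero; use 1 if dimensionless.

N = kg·m·s⁻².
So N⁻¹ = kg⁻¹·m⁻¹·s².
T = kg·s⁻²·A⁻¹.
Hz = s⁻¹.
S = kg⁻¹·m⁻²·s³·A².
Combining: N⁻¹·T·Hz·m·S = (kg⁻¹·m⁻¹·s²) · (kg·s⁻²·A⁻¹) · s⁻¹ · m · (kg⁻¹·m⁻²·s³·A²) = kg⁻¹·m⁻²·s²·A.

kg⁻¹·m⁻²·s²·A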